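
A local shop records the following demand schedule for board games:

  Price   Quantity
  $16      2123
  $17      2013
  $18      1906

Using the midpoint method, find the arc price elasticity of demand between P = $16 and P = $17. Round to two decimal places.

-0.88

At P = 16, Q = 2123; at P = 17, Q = 2013.
ΔQ = -110, ΔP = 1. Midpoints: P̄ = 16.50, Q̄ = 2068.0.
ε = (ΔQ/ΔP)(P̄/Q̄) = (-110/1)(16.50/2068.0).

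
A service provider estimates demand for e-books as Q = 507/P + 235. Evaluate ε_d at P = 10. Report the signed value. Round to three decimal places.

-0.177

At P = 10, Q = 285.700.
dQ/dP = −507/P² = -5.070.
ε = (dQ/dP)(P/Q) = (-5.070)(10/285.700).
|ε| < 1, so demand is inelastic at this price.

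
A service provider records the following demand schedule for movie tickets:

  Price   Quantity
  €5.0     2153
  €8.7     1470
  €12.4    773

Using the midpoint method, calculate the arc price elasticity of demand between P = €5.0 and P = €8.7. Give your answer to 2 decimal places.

At P = 5.0, Q = 2153; at P = 8.7, Q = 1470.
ΔQ = -683, ΔP = 3.7. Midpoints: P̄ = 6.85, Q̄ = 1811.5.
ε = (ΔQ/ΔP)(P̄/Q̄) = (-683/3.7)(6.85/1811.5).

-0.70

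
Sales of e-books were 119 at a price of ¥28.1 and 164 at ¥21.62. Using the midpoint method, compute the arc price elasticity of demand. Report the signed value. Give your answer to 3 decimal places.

ΔQ = 164 − 119 = 45; ΔP = 21.62 − 28.1 = -6.48.
Midpoints: P̄ = 24.86, Q̄ = 141.5.
ε = (ΔQ/ΔP)(P̄/Q̄) = (45/-6.48)(24.86/141.5).

-1.220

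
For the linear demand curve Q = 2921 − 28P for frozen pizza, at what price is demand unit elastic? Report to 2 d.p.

For linear demand Q = a − bP, ε = −bP/(a − bP). |ε| = 1 when bP = a − bP, i.e. P = a/(2b).
P = 2921/(2·28) = 2921/56 = 52.1607.

52.16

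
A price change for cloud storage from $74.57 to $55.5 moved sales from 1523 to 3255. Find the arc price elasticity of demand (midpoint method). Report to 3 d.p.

-2.472

ΔQ = 3255 − 1523 = 1732; ΔP = 55.5 − 74.57 = -19.07.
Midpoints: P̄ = 65.03, Q̄ = 2389.0.
ε = (ΔQ/ΔP)(P̄/Q̄) = (1732/-19.07)(65.03/2389.0).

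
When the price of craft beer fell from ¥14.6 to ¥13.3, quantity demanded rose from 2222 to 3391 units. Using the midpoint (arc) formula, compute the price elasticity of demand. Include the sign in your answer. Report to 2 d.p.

ΔQ = 3391 − 2222 = 1169; ΔP = 13.3 − 14.6 = -1.3.
Midpoints: P̄ = 13.95, Q̄ = 2806.5.
ε = (ΔQ/ΔP)(P̄/Q̄) = (1169/-1.3)(13.95/2806.5).

-4.47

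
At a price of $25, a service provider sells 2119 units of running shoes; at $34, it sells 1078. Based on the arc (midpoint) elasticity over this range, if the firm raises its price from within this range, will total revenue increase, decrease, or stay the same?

decrease

Arc ε = (-1041/9)(29.50/1598.5) ≈ -2.135.
|ε| = 2.13 > 1, so demand is elastic. A price rise therefore reduces total revenue.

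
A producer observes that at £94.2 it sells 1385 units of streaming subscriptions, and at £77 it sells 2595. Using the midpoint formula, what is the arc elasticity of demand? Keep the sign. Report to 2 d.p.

ΔQ = 2595 − 1385 = 1210; ΔP = 77 − 94.2 = -17.2.
Midpoints: P̄ = 85.60, Q̄ = 1990.0.
ε = (ΔQ/ΔP)(P̄/Q̄) = (1210/-17.2)(85.60/1990.0).

-3.03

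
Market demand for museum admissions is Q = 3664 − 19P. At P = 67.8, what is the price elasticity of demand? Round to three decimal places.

At P = 67.8, Q = 2375.800.
dQ/dP = −19.
ε = (dQ/dP)(P/Q) = (-19)(67.8/2375.800).

-0.542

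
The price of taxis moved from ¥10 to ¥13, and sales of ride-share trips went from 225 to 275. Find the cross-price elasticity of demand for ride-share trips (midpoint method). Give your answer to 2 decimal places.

0.77

ΔQ_x = 275 − 225 = 50; ΔP_y = 13 − 10 = 3.
Midpoints: P̄_y = 11.50, Q̄_x = 250.0.
ε_xy = (ΔQ_x/ΔP_y)(P̄_y/Q̄_x) = (50/3)(11.50/250.0).
ε_xy > 0, so the goods are substitutes.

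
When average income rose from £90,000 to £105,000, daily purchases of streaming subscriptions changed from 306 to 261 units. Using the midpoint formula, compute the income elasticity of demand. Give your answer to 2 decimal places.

ΔQ = -45, ΔI = 15000. Midpoints: Ī = 97,500, Q̄ = 283.5.
ε_I = (ΔQ/ΔI)(Ī/Q̄) = (-45/15000)(97500/283.5).

-1.03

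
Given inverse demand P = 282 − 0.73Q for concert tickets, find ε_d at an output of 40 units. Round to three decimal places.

-8.658

At Q = 40, P = 282 − 0.73(40) = 252.80.
dP/dQ = −0.73, so dQ/dP = 1/(−0.73) = -1.370.
ε = (dQ/dP)(P/Q) = (-1.370)(252.80/40).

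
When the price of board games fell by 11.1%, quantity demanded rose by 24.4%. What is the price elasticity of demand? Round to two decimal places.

-2.20

ε = %ΔQ / %ΔP = (24.4)/(-11.1) = -2.198.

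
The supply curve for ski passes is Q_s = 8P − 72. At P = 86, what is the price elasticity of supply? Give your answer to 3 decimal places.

1.117

At P = 86, Q_s = 616.
dQ_s/dP = 8.
ε_s = (dQ_s/dP)(P/Q_s) = (8)(86/616).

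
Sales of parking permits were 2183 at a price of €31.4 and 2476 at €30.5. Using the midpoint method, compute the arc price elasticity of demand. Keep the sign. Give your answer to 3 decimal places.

-4.325

ΔQ = 2476 − 2183 = 293; ΔP = 30.5 − 31.4 = -0.9.
Midpoints: P̄ = 30.95, Q̄ = 2329.5.
ε = (ΔQ/ΔP)(P̄/Q̄) = (293/-0.9)(30.95/2329.5).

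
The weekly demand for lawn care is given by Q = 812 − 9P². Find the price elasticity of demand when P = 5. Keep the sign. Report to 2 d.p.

-0.77

At P = 5, Q = 587.
dQ/dP = −18P = -90.
ε = (dQ/dP)(P/Q) = (-90)(5/587).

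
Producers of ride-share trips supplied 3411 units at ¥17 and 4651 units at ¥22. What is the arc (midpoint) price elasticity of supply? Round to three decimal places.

ΔQ = 4651 − 3411 = 1240; ΔP = 22 − 17 = 5.
Midpoints: P̄ = 19.50, Q̄ = 4031.0.
ε_s = (ΔQ/ΔP)(P̄/Q̄) = (1240/5)(19.50/4031.0).

1.200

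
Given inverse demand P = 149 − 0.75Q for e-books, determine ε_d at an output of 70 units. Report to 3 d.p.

-1.838

At Q = 70, P = 149 − 0.75(70) = 96.50.
dP/dQ = −0.75, so dQ/dP = 1/(−0.75) = -1.333.
ε = (dQ/dP)(P/Q) = (-1.333)(96.50/70).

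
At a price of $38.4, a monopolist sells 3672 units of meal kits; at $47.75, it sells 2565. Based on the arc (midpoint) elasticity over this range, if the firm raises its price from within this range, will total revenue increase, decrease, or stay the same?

Arc ε = (-1107/9.35)(43.08/3118.5) ≈ -1.635.
|ε| = 1.64 > 1, so demand is elastic. A price rise therefore reduces total revenue.

decrease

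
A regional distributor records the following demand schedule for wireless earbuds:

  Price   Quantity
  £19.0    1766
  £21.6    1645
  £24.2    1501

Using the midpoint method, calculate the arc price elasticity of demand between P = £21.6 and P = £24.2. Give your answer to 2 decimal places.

At P = 21.6, Q = 1645; at P = 24.2, Q = 1501.
ΔQ = -144, ΔP = 2.6. Midpoints: P̄ = 22.90, Q̄ = 1573.0.
ε = (ΔQ/ΔP)(P̄/Q̄) = (-144/2.6)(22.90/1573.0).

-0.81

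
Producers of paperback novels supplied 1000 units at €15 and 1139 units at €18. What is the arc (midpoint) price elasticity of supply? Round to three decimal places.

0.715

ΔQ = 1139 − 1000 = 139; ΔP = 18 − 15 = 3.
Midpoints: P̄ = 16.50, Q̄ = 1069.5.
ε_s = (ΔQ/ΔP)(P̄/Q̄) = (139/3)(16.50/1069.5).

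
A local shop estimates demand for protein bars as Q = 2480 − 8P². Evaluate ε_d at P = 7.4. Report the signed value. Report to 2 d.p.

-0.43

At P = 7.4, Q = 2041.920.
dQ/dP = −16P = -118.400.
ε = (dQ/dP)(P/Q) = (-118.400)(7.4/2041.920).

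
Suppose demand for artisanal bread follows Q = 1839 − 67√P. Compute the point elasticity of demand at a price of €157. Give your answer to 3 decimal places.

At P = 157, Q = 999.492.
dQ/dP = −67/(2√P) = -2.674.
ε = (dQ/dP)(P/Q) = (-2.674)(157/999.492).

-0.420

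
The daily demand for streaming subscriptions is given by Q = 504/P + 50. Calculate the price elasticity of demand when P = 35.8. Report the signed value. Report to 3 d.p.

At P = 35.8, Q = 64.078.
dQ/dP = −504/P² = -0.393.
ε = (dQ/dP)(P/Q) = (-0.393)(35.8/64.078).

-0.220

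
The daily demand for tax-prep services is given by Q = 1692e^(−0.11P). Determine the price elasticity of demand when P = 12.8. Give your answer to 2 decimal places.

-1.41

At P = 12.8, Q = 413.917.
dQ/dP = −0.11·1692e^(−0.11P) = −0.11Q = -45.531.
ε = (dQ/dP)(P/Q) = (-45.531)(12.8/413.917).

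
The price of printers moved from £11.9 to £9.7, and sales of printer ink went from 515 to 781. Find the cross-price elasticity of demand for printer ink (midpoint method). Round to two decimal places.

-2.02

ΔQ_x = 781 − 515 = 266; ΔP_y = 9.7 − 11.9 = -2.2.
Midpoints: P̄_y = 10.80, Q̄_x = 648.0.
ε_xy = (ΔQ_x/ΔP_y)(P̄_y/Q̄_x) = (266/-2.2)(10.80/648.0).
ε_xy < 0, so the goods are complements.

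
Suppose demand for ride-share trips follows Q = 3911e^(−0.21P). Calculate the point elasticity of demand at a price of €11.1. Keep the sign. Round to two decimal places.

At P = 11.1, Q = 380.143.
dQ/dP = −0.21·3911e^(−0.21P) = −0.21Q = -79.830.
ε = (dQ/dP)(P/Q) = (-79.830)(11.1/380.143).
|ε| > 1, so demand is elastic at this price.

-2.33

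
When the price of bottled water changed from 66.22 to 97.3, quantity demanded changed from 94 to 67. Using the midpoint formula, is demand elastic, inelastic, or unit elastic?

Arc ε ≈ -0.882.
|ε| = 0.88 < 1.

inelastic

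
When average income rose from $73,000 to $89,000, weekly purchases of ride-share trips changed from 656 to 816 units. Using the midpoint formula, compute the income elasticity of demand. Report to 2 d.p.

ΔQ = 160, ΔI = 16000. Midpoints: Ī = 81,000, Q̄ = 736.0.
ε_I = (ΔQ/ΔI)(Ī/Q̄) = (160/16000)(81000/736.0).

1.10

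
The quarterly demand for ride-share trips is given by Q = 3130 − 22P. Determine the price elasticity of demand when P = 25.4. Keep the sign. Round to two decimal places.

-0.22

At P = 25.4, Q = 2571.200.
dQ/dP = −22.
ε = (dQ/dP)(P/Q) = (-22)(25.4/2571.200).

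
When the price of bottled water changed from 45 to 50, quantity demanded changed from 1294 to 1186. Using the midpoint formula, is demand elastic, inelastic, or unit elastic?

Arc ε ≈ -0.827.
|ε| = 0.83 < 1.

inelastic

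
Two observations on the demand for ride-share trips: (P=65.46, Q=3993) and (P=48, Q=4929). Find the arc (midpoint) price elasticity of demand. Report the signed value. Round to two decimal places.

-0.68

ΔQ = 4929 − 3993 = 936; ΔP = 48 − 65.46 = -17.46.
Midpoints: P̄ = 56.73, Q̄ = 4461.0.
ε = (ΔQ/ΔP)(P̄/Q̄) = (936/-17.46)(56.73/4461.0).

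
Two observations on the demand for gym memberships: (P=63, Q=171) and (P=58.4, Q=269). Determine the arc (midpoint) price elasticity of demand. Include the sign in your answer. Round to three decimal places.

ΔQ = 269 − 171 = 98; ΔP = 58.4 − 63 = -4.6.
Midpoints: P̄ = 60.70, Q̄ = 220.0.
ε = (ΔQ/ΔP)(P̄/Q̄) = (98/-4.6)(60.70/220.0).

-5.878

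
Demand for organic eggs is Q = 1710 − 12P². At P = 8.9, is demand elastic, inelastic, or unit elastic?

elastic

Q = 759.480, dQ/dP = -213.600.
ε = (dQ/dP)(P/Q) ≈ -2.503.
|ε| = 2.50 > 1.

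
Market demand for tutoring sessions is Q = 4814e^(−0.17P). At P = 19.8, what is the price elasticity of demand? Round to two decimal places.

At P = 19.8, Q = 166.215.
dQ/dP = −0.17·4814e^(−0.17P) = −0.17Q = -28.257.
ε = (dQ/dP)(P/Q) = (-28.257)(19.8/166.215).

-3.37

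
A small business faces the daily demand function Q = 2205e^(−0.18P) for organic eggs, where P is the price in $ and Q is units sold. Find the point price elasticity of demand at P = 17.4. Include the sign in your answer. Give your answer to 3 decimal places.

-3.132

At P = 17.4, Q = 96.205.
dQ/dP = −0.18·2205e^(−0.18P) = −0.18Q = -17.317.
ε = (dQ/dP)(P/Q) = (-17.317)(17.4/96.205).
|ε| > 1, so demand is elastic at this price.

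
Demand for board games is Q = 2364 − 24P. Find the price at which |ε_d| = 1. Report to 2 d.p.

For linear demand Q = a − bP, ε = −bP/(a − bP). |ε| = 1 when bP = a − bP, i.e. P = a/(2b).
P = 2364/(2·24) = 2364/48 = 49.2500.

49.25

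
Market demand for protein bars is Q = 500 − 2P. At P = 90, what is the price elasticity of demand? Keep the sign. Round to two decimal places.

At P = 90, Q = 320.
dQ/dP = −2.
ε = (dQ/dP)(P/Q) = (-2)(90/320).

-0.56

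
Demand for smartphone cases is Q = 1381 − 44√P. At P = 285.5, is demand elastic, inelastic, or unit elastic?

inelastic

Q = 637.543, dQ/dP = -1.302.
ε = (dQ/dP)(P/Q) ≈ -0.583.
|ε| = 0.58 < 1.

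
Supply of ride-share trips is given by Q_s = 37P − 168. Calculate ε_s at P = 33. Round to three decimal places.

At P = 33, Q_s = 1053.
dQ_s/dP = 37.
ε_s = (dQ_s/dP)(P/Q_s) = (37)(33/1053).

1.160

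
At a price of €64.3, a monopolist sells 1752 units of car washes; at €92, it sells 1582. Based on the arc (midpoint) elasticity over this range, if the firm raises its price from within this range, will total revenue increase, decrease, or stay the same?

Arc ε = (-170/27.7)(78.15/1667.0) ≈ -0.288.
|ε| = 0.29 < 1, so demand is inelastic. A price rise therefore raises total revenue.

increase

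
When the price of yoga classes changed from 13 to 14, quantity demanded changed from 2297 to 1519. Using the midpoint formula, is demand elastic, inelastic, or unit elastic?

elastic

Arc ε ≈ -5.505.
|ε| = 5.50 > 1.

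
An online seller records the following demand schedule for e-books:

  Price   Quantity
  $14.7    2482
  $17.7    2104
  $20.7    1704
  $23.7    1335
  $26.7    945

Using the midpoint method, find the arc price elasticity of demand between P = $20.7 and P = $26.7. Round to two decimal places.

-2.26

At P = 20.7, Q = 1704; at P = 26.7, Q = 945.
ΔQ = -759, ΔP = 6.0. Midpoints: P̄ = 23.70, Q̄ = 1324.5.
ε = (ΔQ/ΔP)(P̄/Q̄) = (-759/6.0)(23.70/1324.5).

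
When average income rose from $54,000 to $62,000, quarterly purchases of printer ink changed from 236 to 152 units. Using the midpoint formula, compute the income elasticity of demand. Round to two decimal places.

ΔQ = -84, ΔI = 8000. Midpoints: Ī = 58,000, Q̄ = 194.0.
ε_I = (ΔQ/ΔI)(Ī/Q̄) = (-84/8000)(58000/194.0).
ε_I < 0, so the good is inferior.

-3.14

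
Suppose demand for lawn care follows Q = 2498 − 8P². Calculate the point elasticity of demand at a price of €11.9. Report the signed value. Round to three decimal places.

-1.660

At P = 11.9, Q = 1365.120.
dQ/dP = −16P = -190.400.
ε = (dQ/dP)(P/Q) = (-190.400)(11.9/1365.120).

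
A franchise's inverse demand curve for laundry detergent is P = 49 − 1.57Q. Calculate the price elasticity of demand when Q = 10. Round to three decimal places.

-2.121

At Q = 10, P = 49 − 1.57(10) = 33.30.
dP/dQ = −1.57, so dQ/dP = 1/(−1.57) = -0.637.
ε = (dQ/dP)(P/Q) = (-0.637)(33.30/10).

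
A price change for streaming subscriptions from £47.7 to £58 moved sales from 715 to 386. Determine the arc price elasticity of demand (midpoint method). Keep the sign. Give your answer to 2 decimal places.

ΔQ = 386 − 715 = -329; ΔP = 58 − 47.7 = 10.3.
Midpoints: P̄ = 52.85, Q̄ = 550.5.
ε = (ΔQ/ΔP)(P̄/Q̄) = (-329/10.3)(52.85/550.5).

-3.07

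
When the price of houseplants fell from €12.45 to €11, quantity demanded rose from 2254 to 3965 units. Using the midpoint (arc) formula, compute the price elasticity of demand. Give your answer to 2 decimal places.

ΔQ = 3965 − 2254 = 1711; ΔP = 11 − 12.45 = -1.45.
Midpoints: P̄ = 11.72, Q̄ = 3109.5.
ε = (ΔQ/ΔP)(P̄/Q̄) = (1711/-1.45)(11.72/3109.5).

-4.45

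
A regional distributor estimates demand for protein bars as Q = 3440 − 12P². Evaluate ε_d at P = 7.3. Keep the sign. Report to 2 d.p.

-0.46

At P = 7.3, Q = 2800.520.
dQ/dP = −24P = -175.200.
ε = (dQ/dP)(P/Q) = (-175.200)(7.3/2800.520).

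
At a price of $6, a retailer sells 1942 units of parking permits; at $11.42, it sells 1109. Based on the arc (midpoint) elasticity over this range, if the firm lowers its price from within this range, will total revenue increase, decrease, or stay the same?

decrease

Arc ε = (-833/5.42)(8.71/1525.5) ≈ -0.878.
|ε| = 0.88 < 1, so demand is inelastic. A price cut therefore reduces total revenue.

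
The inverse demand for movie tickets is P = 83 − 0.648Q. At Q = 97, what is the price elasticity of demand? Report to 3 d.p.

-0.320

At Q = 97, P = 83 − 0.648(97) = 20.14.
dP/dQ = −0.648, so dQ/dP = 1/(−0.648) = -1.543.
ε = (dQ/dP)(P/Q) = (-1.543)(20.14/97).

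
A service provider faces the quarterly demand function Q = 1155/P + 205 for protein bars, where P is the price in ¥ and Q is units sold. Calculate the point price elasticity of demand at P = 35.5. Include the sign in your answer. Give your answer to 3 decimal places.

-0.137

At P = 35.5, Q = 237.535.
dQ/dP = −1155/P² = -0.916.
ε = (dQ/dP)(P/Q) = (-0.916)(35.5/237.535).
|ε| < 1, so demand is inelastic at this price.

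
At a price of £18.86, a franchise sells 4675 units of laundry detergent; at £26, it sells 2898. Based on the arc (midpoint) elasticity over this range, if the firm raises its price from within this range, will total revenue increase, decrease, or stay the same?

Arc ε = (-1777/7.14)(22.43/3786.5) ≈ -1.474.
|ε| = 1.47 > 1, so demand is elastic. A price rise therefore reduces total revenue.

decrease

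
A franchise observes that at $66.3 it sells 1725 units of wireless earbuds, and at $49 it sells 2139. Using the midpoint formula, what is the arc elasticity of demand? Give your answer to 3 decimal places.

ΔQ = 2139 − 1725 = 414; ΔP = 49 − 66.3 = -17.3.
Midpoints: P̄ = 57.65, Q̄ = 1932.0.
ε = (ΔQ/ΔP)(P̄/Q̄) = (414/-17.3)(57.65/1932.0).

-0.714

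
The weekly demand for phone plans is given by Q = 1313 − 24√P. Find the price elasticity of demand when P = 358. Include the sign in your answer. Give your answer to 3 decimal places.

-0.264

At P = 358, Q = 858.899.
dQ/dP = −24/(2√P) = -0.634.
ε = (dQ/dP)(P/Q) = (-0.634)(358/858.899).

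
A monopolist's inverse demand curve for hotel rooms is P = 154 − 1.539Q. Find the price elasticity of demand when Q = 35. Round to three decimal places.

At Q = 35, P = 154 − 1.539(35) = 100.14.
dP/dQ = −1.539, so dQ/dP = 1/(−1.539) = -0.650.
ε = (dQ/dP)(P/Q) = (-0.650)(100.14/35).

-1.859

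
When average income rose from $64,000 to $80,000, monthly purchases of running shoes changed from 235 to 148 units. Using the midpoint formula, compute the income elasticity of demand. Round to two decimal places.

ΔQ = -87, ΔI = 16000. Midpoints: Ī = 72,000, Q̄ = 191.5.
ε_I = (ΔQ/ΔI)(Ī/Q̄) = (-87/16000)(72000/191.5).

-2.04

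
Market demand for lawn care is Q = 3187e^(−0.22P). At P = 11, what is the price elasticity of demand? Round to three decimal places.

At P = 11, Q = 283.393.
dQ/dP = −0.22·3187e^(−0.22P) = −0.22Q = -62.347.
ε = (dQ/dP)(P/Q) = (-62.347)(11/283.393).
|ε| > 1, so demand is elastic at this price.

-2.420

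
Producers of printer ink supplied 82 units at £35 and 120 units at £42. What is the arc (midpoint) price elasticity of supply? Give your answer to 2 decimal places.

2.07

ΔQ = 120 − 82 = 38; ΔP = 42 − 35 = 7.
Midpoints: P̄ = 38.50, Q̄ = 101.0.
ε_s = (ΔQ/ΔP)(P̄/Q̄) = (38/7)(38.50/101.0).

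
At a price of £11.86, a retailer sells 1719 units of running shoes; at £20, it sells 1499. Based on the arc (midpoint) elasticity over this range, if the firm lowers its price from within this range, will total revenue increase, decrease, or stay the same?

decrease

Arc ε = (-220/8.14)(15.93/1609.0) ≈ -0.268.
|ε| = 0.27 < 1, so demand is inelastic. A price cut therefore reduces total revenue.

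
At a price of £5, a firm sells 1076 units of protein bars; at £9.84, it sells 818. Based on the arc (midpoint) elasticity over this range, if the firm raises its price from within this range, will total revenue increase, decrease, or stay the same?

increase

Arc ε = (-258/4.84)(7.42/947.0) ≈ -0.418.
|ε| = 0.42 < 1, so demand is inelastic. A price rise therefore raises total revenue.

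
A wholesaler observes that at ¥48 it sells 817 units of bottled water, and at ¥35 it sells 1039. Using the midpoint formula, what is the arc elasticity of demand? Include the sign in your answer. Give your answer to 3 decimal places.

ΔQ = 1039 − 817 = 222; ΔP = 35 − 48 = -13.
Midpoints: P̄ = 41.50, Q̄ = 928.0.
ε = (ΔQ/ΔP)(P̄/Q̄) = (222/-13)(41.50/928.0).

-0.764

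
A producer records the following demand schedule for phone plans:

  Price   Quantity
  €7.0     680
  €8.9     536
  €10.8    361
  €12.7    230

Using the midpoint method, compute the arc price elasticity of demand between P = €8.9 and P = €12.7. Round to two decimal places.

-2.27

At P = 8.9, Q = 536; at P = 12.7, Q = 230.
ΔQ = -306, ΔP = 3.8. Midpoints: P̄ = 10.80, Q̄ = 383.0.
ε = (ΔQ/ΔP)(P̄/Q̄) = (-306/3.8)(10.80/383.0).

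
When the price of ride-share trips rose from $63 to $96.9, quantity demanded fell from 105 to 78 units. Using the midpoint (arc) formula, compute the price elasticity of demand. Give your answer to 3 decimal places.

-0.696

ΔQ = 78 − 105 = -27; ΔP = 96.9 − 63 = 33.9.
Midpoints: P̄ = 79.95, Q̄ = 91.5.
ε = (ΔQ/ΔP)(P̄/Q̄) = (-27/33.9)(79.95/91.5).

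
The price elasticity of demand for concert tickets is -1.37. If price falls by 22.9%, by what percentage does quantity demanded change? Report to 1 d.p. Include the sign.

31.4%

%ΔQ ≈ ε × %ΔP = (-1.37)(-22.9%) = 31.37%.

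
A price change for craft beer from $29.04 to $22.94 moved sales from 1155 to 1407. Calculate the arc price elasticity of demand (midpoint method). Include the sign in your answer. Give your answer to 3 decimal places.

-0.838

ΔQ = 1407 − 1155 = 252; ΔP = 22.94 − 29.04 = -6.1.
Midpoints: P̄ = 25.99, Q̄ = 1281.0.
ε = (ΔQ/ΔP)(P̄/Q̄) = (252/-6.1)(25.99/1281.0).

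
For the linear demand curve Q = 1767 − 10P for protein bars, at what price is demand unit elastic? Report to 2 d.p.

For linear demand Q = a − bP, ε = −bP/(a − bP). |ε| = 1 when bP = a − bP, i.e. P = a/(2b).
P = 1767/(2·10) = 1767/20 = 88.3500.

88.35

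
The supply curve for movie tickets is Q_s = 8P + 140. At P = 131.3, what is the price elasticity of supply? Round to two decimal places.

At P = 131.3, Q_s = 1190.40.
dQ_s/dP = 8.
ε_s = (dQ_s/dP)(P/Q_s) = (8)(131.3/1190.40).

0.88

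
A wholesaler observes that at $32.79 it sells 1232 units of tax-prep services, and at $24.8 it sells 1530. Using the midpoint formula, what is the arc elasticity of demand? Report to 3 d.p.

ΔQ = 1530 − 1232 = 298; ΔP = 24.8 − 32.79 = -7.99.
Midpoints: P̄ = 28.80, Q̄ = 1381.0.
ε = (ΔQ/ΔP)(P̄/Q̄) = (298/-7.99)(28.80/1381.0).

-0.778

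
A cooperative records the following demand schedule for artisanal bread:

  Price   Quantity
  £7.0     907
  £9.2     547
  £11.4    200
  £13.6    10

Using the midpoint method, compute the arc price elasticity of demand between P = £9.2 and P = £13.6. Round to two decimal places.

-5.00

At P = 9.2, Q = 547; at P = 13.6, Q = 10.
ΔQ = -537, ΔP = 4.4. Midpoints: P̄ = 11.40, Q̄ = 278.5.
ε = (ΔQ/ΔP)(P̄/Q̄) = (-537/4.4)(11.40/278.5).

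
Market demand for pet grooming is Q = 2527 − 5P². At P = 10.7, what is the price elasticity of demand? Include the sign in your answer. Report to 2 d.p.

-0.59

At P = 10.7, Q = 1954.550.
dQ/dP = −10P = -107.
ε = (dQ/dP)(P/Q) = (-107)(10.7/1954.550).
|ε| < 1, so demand is inelastic at this price.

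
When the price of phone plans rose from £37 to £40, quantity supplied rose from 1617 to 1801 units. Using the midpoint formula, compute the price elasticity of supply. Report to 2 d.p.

ΔQ = 1801 − 1617 = 184; ΔP = 40 − 37 = 3.
Midpoints: P̄ = 38.50, Q̄ = 1709.0.
ε_s = (ΔQ/ΔP)(P̄/Q̄) = (184/3)(38.50/1709.0).

1.38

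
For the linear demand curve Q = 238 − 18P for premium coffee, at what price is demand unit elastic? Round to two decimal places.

For linear demand Q = a − bP, ε = −bP/(a − bP). |ε| = 1 when bP = a − bP, i.e. P = a/(2b).
P = 238/(2·18) = 238/36 = 6.6111.

6.61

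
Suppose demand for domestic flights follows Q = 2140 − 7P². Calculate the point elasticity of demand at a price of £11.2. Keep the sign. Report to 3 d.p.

-1.392

At P = 11.2, Q = 1261.920.
dQ/dP = −14P = -156.800.
ε = (dQ/dP)(P/Q) = (-156.800)(11.2/1261.920).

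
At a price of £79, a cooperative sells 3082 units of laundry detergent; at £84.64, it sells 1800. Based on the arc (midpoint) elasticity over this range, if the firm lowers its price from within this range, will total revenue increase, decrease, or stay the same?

Arc ε = (-1282/5.64)(81.82/2441.0) ≈ -7.619.
|ε| = 7.62 > 1, so demand is elastic. A price cut therefore raises total revenue.

increase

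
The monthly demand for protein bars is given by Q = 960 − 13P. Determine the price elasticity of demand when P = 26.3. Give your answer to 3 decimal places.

At P = 26.3, Q = 618.100.
dQ/dP = −13.
ε = (dQ/dP)(P/Q) = (-13)(26.3/618.100).

-0.553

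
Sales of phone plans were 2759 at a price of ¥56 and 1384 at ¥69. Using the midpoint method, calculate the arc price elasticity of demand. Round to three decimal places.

ΔQ = 1384 − 2759 = -1375; ΔP = 69 − 56 = 13.
Midpoints: P̄ = 62.50, Q̄ = 2071.5.
ε = (ΔQ/ΔP)(P̄/Q̄) = (-1375/13)(62.50/2071.5).

-3.191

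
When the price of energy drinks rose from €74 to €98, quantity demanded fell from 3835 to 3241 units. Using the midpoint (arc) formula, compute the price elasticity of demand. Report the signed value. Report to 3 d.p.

-0.602

ΔQ = 3241 − 3835 = -594; ΔP = 98 − 74 = 24.
Midpoints: P̄ = 86.00, Q̄ = 3538.0.
ε = (ΔQ/ΔP)(P̄/Q̄) = (-594/24)(86.00/3538.0).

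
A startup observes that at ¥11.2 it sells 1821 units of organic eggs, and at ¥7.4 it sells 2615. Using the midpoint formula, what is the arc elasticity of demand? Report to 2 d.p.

-0.88

ΔQ = 2615 − 1821 = 794; ΔP = 7.4 − 11.2 = -3.8.
Midpoints: P̄ = 9.30, Q̄ = 2218.0.
ε = (ΔQ/ΔP)(P̄/Q̄) = (794/-3.8)(9.30/2218.0).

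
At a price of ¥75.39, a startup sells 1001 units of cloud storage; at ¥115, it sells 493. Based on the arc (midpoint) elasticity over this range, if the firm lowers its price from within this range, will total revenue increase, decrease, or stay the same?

Arc ε = (-508/39.61)(95.19/747.0) ≈ -1.634.
|ε| = 1.63 > 1, so demand is elastic. A price cut therefore raises total revenue.

increase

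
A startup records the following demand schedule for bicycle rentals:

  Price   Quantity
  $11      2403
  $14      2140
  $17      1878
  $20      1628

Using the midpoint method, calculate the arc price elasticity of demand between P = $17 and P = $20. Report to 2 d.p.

-0.88

At P = 17, Q = 1878; at P = 20, Q = 1628.
ΔQ = -250, ΔP = 3. Midpoints: P̄ = 18.50, Q̄ = 1753.0.
ε = (ΔQ/ΔP)(P̄/Q̄) = (-250/3)(18.50/1753.0).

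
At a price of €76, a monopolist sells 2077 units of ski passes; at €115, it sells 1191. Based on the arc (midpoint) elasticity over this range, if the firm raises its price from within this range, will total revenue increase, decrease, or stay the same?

Arc ε = (-886/39)(95.50/1634.0) ≈ -1.328.
|ε| = 1.33 > 1, so demand is elastic. A price rise therefore reduces total revenue.

decrease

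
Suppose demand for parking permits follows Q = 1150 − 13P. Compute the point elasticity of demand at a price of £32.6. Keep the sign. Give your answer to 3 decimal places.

At P = 32.6, Q = 726.200.
dQ/dP = −13.
ε = (dQ/dP)(P/Q) = (-13)(32.6/726.200).

-0.584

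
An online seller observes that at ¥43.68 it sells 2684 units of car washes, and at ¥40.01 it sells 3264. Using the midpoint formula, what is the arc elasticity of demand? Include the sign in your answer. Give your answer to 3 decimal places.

ΔQ = 3264 − 2684 = 580; ΔP = 40.01 − 43.68 = -3.67.
Midpoints: P̄ = 41.84, Q̄ = 2974.0.
ε = (ΔQ/ΔP)(P̄/Q̄) = (580/-3.67)(41.84/2974.0).

-2.224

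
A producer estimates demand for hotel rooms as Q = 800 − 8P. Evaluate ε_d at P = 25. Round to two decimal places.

At P = 25, Q = 600.
dQ/dP = −8.
ε = (dQ/dP)(P/Q) = (-8)(25/600).

-0.33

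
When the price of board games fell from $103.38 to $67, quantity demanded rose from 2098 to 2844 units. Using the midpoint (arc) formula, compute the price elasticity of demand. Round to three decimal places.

-0.707

ΔQ = 2844 − 2098 = 746; ΔP = 67 − 103.38 = -36.38.
Midpoints: P̄ = 85.19, Q̄ = 2471.0.
ε = (ΔQ/ΔP)(P̄/Q̄) = (746/-36.38)(85.19/2471.0).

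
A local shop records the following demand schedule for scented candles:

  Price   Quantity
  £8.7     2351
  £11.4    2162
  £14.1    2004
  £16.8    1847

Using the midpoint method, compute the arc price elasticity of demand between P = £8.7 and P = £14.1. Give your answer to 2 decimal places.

-0.34

At P = 8.7, Q = 2351; at P = 14.1, Q = 2004.
ΔQ = -347, ΔP = 5.4. Midpoints: P̄ = 11.40, Q̄ = 2177.5.
ε = (ΔQ/ΔP)(P̄/Q̄) = (-347/5.4)(11.40/2177.5).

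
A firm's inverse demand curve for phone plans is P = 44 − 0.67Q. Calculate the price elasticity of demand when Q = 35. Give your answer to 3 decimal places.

At Q = 35, P = 44 − 0.67(35) = 20.55.
dP/dQ = −0.67, so dQ/dP = 1/(−0.67) = -1.493.
ε = (dQ/dP)(P/Q) = (-1.493)(20.55/35).

-0.876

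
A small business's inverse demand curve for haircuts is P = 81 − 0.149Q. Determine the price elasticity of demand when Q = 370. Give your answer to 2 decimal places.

At Q = 370, P = 81 − 0.149(370) = 25.87.
dP/dQ = −0.149, so dQ/dP = 1/(−0.149) = -6.711.
ε = (dQ/dP)(P/Q) = (-6.711)(25.87/370).

-0.47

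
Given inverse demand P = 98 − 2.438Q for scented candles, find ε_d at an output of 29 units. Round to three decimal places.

At Q = 29, P = 98 − 2.438(29) = 27.30.
dP/dQ = −2.438, so dQ/dP = 1/(−2.438) = -0.410.
ε = (dQ/dP)(P/Q) = (-0.410)(27.30/29).

-0.386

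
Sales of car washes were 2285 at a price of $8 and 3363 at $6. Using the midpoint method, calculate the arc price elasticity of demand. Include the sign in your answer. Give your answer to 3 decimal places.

-1.336

ΔQ = 3363 − 2285 = 1078; ΔP = 6 − 8 = -2.
Midpoints: P̄ = 7.00, Q̄ = 2824.0.
ε = (ΔQ/ΔP)(P̄/Q̄) = (1078/-2)(7.00/2824.0).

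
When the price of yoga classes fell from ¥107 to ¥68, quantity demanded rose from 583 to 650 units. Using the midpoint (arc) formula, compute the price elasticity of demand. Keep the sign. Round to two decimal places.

ΔQ = 650 − 583 = 67; ΔP = 68 − 107 = -39.
Midpoints: P̄ = 87.50, Q̄ = 616.5.
ε = (ΔQ/ΔP)(P̄/Q̄) = (67/-39)(87.50/616.5).

-0.24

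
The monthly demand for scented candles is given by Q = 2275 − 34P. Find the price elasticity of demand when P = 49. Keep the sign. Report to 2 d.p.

At P = 49, Q = 609.
dQ/dP = −34.
ε = (dQ/dP)(P/Q) = (-34)(49/609).
|ε| > 1, so demand is elastic at this price.

-2.74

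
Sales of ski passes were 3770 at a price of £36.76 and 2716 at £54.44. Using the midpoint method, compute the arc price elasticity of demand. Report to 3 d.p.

ΔQ = 2716 − 3770 = -1054; ΔP = 54.44 − 36.76 = 17.68.
Midpoints: P̄ = 45.60, Q̄ = 3243.0.
ε = (ΔQ/ΔP)(P̄/Q̄) = (-1054/17.68)(45.60/3243.0).

-0.838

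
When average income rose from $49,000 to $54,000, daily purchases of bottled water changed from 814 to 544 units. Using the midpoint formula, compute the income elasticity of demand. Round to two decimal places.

ΔQ = -270, ΔI = 5000. Midpoints: Ī = 51,500, Q̄ = 679.0.
ε_I = (ΔQ/ΔI)(Ī/Q̄) = (-270/5000)(51500/679.0).
ε_I < 0, so the good is inferior.

-4.10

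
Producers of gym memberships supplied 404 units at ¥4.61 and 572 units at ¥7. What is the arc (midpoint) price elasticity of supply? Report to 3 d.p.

0.836

ΔQ = 572 − 404 = 168; ΔP = 7 − 4.61 = 2.39.
Midpoints: P̄ = 5.80, Q̄ = 488.0.
ε_s = (ΔQ/ΔP)(P̄/Q̄) = (168/2.39)(5.80/488.0).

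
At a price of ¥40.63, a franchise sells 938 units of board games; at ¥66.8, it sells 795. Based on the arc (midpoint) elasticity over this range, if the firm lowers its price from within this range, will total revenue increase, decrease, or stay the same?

decrease

Arc ε = (-143/26.17)(53.72/866.5) ≈ -0.339.
|ε| = 0.34 < 1, so demand is inelastic. A price cut therefore reduces total revenue.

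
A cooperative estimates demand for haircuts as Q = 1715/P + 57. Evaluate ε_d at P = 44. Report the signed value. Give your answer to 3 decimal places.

-0.406

At P = 44, Q = 95.977.
dQ/dP = −1715/P² = -0.886.
ε = (dQ/dP)(P/Q) = (-0.886)(44/95.977).
|ε| < 1, so demand is inelastic at this price.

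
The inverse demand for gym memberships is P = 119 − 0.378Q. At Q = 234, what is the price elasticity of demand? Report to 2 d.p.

-0.35

At Q = 234, P = 119 − 0.378(234) = 30.55.
dP/dQ = −0.378, so dQ/dP = 1/(−0.378) = -2.646.
ε = (dQ/dP)(P/Q) = (-2.646)(30.55/234).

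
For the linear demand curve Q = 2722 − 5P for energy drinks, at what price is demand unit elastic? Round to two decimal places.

For linear demand Q = a − bP, ε = −bP/(a − bP). |ε| = 1 when bP = a − bP, i.e. P = a/(2b).
P = 2722/(2·5) = 2722/10 = 272.2000.

272.20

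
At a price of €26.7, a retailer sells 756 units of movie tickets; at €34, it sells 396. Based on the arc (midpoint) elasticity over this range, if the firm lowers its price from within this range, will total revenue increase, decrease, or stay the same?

Arc ε = (-360/7.3)(30.35/576.0) ≈ -2.598.
|ε| = 2.60 > 1, so demand is elastic. A price cut therefore raises total revenue.

increase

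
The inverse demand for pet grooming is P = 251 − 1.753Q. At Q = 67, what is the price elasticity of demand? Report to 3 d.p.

At Q = 67, P = 251 − 1.753(67) = 133.55.
dP/dQ = −1.753, so dQ/dP = 1/(−1.753) = -0.570.
ε = (dQ/dP)(P/Q) = (-0.570)(133.55/67).

-1.137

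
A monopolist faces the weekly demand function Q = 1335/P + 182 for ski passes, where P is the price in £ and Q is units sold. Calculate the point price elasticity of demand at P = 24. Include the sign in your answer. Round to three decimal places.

At P = 24, Q = 237.625.
dQ/dP = −1335/P² = -2.318.
ε = (dQ/dP)(P/Q) = (-2.318)(24/237.625).

-0.234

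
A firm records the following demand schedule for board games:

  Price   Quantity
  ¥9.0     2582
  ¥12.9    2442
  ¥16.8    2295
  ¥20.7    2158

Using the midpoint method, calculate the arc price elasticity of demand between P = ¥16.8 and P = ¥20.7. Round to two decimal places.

-0.30

At P = 16.8, Q = 2295; at P = 20.7, Q = 2158.
ΔQ = -137, ΔP = 3.9. Midpoints: P̄ = 18.75, Q̄ = 2226.5.
ε = (ΔQ/ΔP)(P̄/Q̄) = (-137/3.9)(18.75/2226.5).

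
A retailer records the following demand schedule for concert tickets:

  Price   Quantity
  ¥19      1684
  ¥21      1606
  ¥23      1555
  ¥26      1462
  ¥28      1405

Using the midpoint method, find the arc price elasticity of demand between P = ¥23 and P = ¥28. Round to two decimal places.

At P = 23, Q = 1555; at P = 28, Q = 1405.
ΔQ = -150, ΔP = 5. Midpoints: P̄ = 25.50, Q̄ = 1480.0.
ε = (ΔQ/ΔP)(P̄/Q̄) = (-150/5)(25.50/1480.0).

-0.52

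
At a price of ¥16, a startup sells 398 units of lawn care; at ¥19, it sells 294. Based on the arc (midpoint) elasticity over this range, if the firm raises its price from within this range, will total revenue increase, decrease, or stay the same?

Arc ε = (-104/3)(17.50/346.0) ≈ -1.753.
|ε| = 1.75 > 1, so demand is elastic. A price rise therefore reduces total revenue.

decrease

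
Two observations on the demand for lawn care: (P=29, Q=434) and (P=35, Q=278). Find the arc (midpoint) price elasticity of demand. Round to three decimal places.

-2.337

ΔQ = 278 − 434 = -156; ΔP = 35 − 29 = 6.
Midpoints: P̄ = 32.00, Q̄ = 356.0.
ε = (ΔQ/ΔP)(P̄/Q̄) = (-156/6)(32.00/356.0).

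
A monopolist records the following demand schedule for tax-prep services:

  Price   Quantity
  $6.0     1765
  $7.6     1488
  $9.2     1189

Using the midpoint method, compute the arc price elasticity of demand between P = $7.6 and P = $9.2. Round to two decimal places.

-1.17

At P = 7.6, Q = 1488; at P = 9.2, Q = 1189.
ΔQ = -299, ΔP = 1.6. Midpoints: P̄ = 8.40, Q̄ = 1338.5.
ε = (ΔQ/ΔP)(P̄/Q̄) = (-299/1.6)(8.40/1338.5).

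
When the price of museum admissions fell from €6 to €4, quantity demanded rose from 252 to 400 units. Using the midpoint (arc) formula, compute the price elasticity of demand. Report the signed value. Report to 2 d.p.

-1.13

ΔQ = 400 − 252 = 148; ΔP = 4 − 6 = -2.
Midpoints: P̄ = 5.00, Q̄ = 326.0.
ε = (ΔQ/ΔP)(P̄/Q̄) = (148/-2)(5.00/326.0).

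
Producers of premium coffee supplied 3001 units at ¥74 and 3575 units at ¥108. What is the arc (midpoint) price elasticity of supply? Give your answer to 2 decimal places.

0.47

ΔQ = 3575 − 3001 = 574; ΔP = 108 − 74 = 34.
Midpoints: P̄ = 91.00, Q̄ = 3288.0.
ε_s = (ΔQ/ΔP)(P̄/Q̄) = (574/34)(91.00/3288.0).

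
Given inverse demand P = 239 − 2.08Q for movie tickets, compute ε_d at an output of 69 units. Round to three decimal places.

-0.665

At Q = 69, P = 239 − 2.08(69) = 95.48.
dP/dQ = −2.08, so dQ/dP = 1/(−2.08) = -0.481.
ε = (dQ/dP)(P/Q) = (-0.481)(95.48/69).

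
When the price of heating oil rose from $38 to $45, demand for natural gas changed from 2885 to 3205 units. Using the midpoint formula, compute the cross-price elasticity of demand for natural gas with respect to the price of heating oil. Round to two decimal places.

0.62

ΔQ_x = 3205 − 2885 = 320; ΔP_y = 45 − 38 = 7.
Midpoints: P̄_y = 41.50, Q̄_x = 3045.0.
ε_xy = (ΔQ_x/ΔP_y)(P̄_y/Q̄_x) = (320/7)(41.50/3045.0).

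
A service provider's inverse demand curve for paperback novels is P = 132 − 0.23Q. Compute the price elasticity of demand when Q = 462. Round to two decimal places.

-0.24

At Q = 462, P = 132 − 0.23(462) = 25.74.
dP/dQ = −0.23, so dQ/dP = 1/(−0.23) = -4.348.
ε = (dQ/dP)(P/Q) = (-4.348)(25.74/462).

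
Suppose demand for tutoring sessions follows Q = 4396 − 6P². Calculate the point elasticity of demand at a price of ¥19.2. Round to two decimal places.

At P = 19.2, Q = 2184.160.
dQ/dP = −12P = -230.400.
ε = (dQ/dP)(P/Q) = (-230.400)(19.2/2184.160).

-2.03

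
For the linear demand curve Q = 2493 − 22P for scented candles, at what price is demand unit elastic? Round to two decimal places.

For linear demand Q = a − bP, ε = −bP/(a − bP). |ε| = 1 when bP = a − bP, i.e. P = a/(2b).
P = 2493/(2·22) = 2493/44 = 56.6591.

56.66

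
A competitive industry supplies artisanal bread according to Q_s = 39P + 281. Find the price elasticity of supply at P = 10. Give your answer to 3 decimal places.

0.581

At P = 10, Q_s = 671.
dQ_s/dP = 39.
ε_s = (dQ_s/dP)(P/Q_s) = (39)(10/671).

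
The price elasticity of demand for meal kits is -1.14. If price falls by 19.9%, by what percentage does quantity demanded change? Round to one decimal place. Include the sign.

22.7%

%ΔQ ≈ ε × %ΔP = (-1.14)(-19.9%) = 22.69%.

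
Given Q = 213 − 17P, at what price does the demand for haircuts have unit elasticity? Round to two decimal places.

6.26

For linear demand Q = a − bP, ε = −bP/(a − bP). |ε| = 1 when bP = a − bP, i.e. P = a/(2b).
P = 213/(2·17) = 213/34 = 6.2647.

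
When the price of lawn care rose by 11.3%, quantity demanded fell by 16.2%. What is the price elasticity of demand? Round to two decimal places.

ε = %ΔQ / %ΔP = (-16.2)/(11.3) = -1.434.

-1.43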